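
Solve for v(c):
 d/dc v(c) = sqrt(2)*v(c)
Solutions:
 v(c) = C1*exp(sqrt(2)*c)


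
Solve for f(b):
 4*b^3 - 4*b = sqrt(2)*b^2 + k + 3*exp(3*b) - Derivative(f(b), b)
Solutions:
 f(b) = C1 - b^4 + sqrt(2)*b^3/3 + 2*b^2 + b*k + exp(3*b)


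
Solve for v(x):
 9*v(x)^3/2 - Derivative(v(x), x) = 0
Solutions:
 v(x) = -sqrt(-1/(C1 + 9*x))
 v(x) = sqrt(-1/(C1 + 9*x))


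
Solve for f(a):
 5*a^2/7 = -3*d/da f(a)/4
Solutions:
 f(a) = C1 - 20*a^3/63


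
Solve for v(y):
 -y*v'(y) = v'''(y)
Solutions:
 v(y) = C1 + Integral(C2*airyai(-y) + C3*airybi(-y), y)


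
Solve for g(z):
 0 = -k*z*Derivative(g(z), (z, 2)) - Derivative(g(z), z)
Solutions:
 g(z) = C1 + z^(((re(k) - 1)*re(k) + im(k)^2)/(re(k)^2 + im(k)^2))*(C2*sin(log(z)*Abs(im(k))/(re(k)^2 + im(k)^2)) + C3*cos(log(z)*im(k)/(re(k)^2 + im(k)^2)))


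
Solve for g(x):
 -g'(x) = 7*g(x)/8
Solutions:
 g(x) = C1*exp(-7*x/8)


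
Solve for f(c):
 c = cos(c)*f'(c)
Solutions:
 f(c) = C1 + Integral(c/cos(c), c)


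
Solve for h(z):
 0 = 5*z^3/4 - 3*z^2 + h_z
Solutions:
 h(z) = C1 - 5*z^4/16 + z^3


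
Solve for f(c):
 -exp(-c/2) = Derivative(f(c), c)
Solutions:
 f(c) = C1 + 2*exp(-c/2)


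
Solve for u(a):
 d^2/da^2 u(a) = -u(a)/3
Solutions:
 u(a) = C1*sin(sqrt(3)*a/3) + C2*cos(sqrt(3)*a/3)


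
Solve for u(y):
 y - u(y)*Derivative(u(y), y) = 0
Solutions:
 u(y) = -sqrt(C1 + y^2)
 u(y) = sqrt(C1 + y^2)


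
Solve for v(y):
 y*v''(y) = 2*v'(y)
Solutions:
 v(y) = C1 + C2*y^3


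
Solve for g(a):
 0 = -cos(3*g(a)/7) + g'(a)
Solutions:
 -a - 7*log(sin(3*g(a)/7) - 1)/6 + 7*log(sin(3*g(a)/7) + 1)/6 = C1


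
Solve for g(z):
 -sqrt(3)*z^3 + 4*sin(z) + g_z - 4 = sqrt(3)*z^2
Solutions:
 g(z) = C1 + sqrt(3)*z^4/4 + sqrt(3)*z^3/3 + 4*z + 4*cos(z)


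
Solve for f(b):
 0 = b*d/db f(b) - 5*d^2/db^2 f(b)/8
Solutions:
 f(b) = C1 + C2*erfi(2*sqrt(5)*b/5)


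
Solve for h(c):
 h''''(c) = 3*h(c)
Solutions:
 h(c) = C1*exp(-3^(1/4)*c) + C2*exp(3^(1/4)*c) + C3*sin(3^(1/4)*c) + C4*cos(3^(1/4)*c)


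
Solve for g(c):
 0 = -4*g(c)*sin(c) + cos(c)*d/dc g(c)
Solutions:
 g(c) = C1/cos(c)^4


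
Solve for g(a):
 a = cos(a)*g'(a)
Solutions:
 g(a) = C1 + Integral(a/cos(a), a)


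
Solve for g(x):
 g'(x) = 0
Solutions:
 g(x) = C1


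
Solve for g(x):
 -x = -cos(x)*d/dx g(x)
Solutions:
 g(x) = C1 + Integral(x/cos(x), x)


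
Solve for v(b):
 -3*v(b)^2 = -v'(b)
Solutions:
 v(b) = -1/(C1 + 3*b)


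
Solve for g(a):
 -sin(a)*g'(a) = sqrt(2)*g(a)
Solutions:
 g(a) = C1*(cos(a) + 1)^(sqrt(2)/2)/(cos(a) - 1)^(sqrt(2)/2)


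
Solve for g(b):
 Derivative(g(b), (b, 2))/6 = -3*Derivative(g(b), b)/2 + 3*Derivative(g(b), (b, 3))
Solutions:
 g(b) = C1 + C2*exp(b*(1 - sqrt(649))/36) + C3*exp(b*(1 + sqrt(649))/36)


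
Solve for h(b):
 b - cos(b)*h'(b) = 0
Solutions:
 h(b) = C1 + Integral(b/cos(b), b)


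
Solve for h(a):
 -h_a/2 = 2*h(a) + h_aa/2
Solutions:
 h(a) = (C1*sin(sqrt(15)*a/2) + C2*cos(sqrt(15)*a/2))*exp(-a/2)


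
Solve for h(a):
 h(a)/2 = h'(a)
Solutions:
 h(a) = C1*exp(a/2)


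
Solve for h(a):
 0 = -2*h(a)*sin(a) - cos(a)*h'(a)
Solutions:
 h(a) = C1*cos(a)^2


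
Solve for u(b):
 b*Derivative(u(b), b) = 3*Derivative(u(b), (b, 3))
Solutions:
 u(b) = C1 + Integral(C2*airyai(3^(2/3)*b/3) + C3*airybi(3^(2/3)*b/3), b)


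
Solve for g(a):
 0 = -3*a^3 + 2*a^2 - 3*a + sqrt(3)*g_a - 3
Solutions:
 g(a) = C1 + sqrt(3)*a^4/4 - 2*sqrt(3)*a^3/9 + sqrt(3)*a^2/2 + sqrt(3)*a


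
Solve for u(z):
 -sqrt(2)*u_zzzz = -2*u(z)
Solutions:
 u(z) = C1*exp(-2^(1/8)*z) + C2*exp(2^(1/8)*z) + C3*sin(2^(1/8)*z) + C4*cos(2^(1/8)*z)


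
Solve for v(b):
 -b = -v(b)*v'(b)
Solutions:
 v(b) = -sqrt(C1 + b^2)
 v(b) = sqrt(C1 + b^2)


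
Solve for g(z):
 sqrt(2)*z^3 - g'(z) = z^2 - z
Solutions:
 g(z) = C1 + sqrt(2)*z^4/4 - z^3/3 + z^2/2


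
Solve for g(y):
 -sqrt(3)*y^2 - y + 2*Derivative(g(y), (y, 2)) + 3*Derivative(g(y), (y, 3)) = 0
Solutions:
 g(y) = C1 + C2*y + C3*exp(-2*y/3) + sqrt(3)*y^4/24 + y^3*(1 - 3*sqrt(3))/12 - 3*y^2*(1 - 3*sqrt(3))/8


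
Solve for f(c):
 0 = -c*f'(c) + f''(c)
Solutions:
 f(c) = C1 + C2*erfi(sqrt(2)*c/2)


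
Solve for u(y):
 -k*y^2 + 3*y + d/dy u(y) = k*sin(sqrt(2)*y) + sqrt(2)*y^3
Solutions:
 u(y) = C1 + k*y^3/3 - sqrt(2)*k*cos(sqrt(2)*y)/2 + sqrt(2)*y^4/4 - 3*y^2/2


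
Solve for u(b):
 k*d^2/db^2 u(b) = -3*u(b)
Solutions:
 u(b) = C1*exp(-sqrt(3)*b*sqrt(-1/k)) + C2*exp(sqrt(3)*b*sqrt(-1/k))


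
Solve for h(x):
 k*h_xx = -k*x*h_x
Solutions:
 h(x) = C1 + C2*erf(sqrt(2)*x/2)


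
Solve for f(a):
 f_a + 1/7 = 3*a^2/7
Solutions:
 f(a) = C1 + a^3/7 - a/7


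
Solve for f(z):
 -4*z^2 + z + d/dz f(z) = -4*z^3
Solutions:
 f(z) = C1 - z^4 + 4*z^3/3 - z^2/2


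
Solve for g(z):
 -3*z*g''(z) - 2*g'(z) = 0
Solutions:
 g(z) = C1 + C2*z^(1/3)


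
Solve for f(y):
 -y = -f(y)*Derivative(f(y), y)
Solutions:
 f(y) = -sqrt(C1 + y^2)
 f(y) = sqrt(C1 + y^2)


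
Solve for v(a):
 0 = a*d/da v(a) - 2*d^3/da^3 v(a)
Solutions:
 v(a) = C1 + Integral(C2*airyai(2^(2/3)*a/2) + C3*airybi(2^(2/3)*a/2), a)


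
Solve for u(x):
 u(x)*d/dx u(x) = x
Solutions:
 u(x) = -sqrt(C1 + x^2)
 u(x) = sqrt(C1 + x^2)


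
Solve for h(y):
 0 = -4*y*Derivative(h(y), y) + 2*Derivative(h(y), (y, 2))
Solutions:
 h(y) = C1 + C2*erfi(y)


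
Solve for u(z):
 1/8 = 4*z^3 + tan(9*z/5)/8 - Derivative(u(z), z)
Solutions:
 u(z) = C1 + z^4 - z/8 - 5*log(cos(9*z/5))/72


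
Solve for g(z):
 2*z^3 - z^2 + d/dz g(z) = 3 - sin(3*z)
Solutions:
 g(z) = C1 - z^4/2 + z^3/3 + 3*z + cos(3*z)/3


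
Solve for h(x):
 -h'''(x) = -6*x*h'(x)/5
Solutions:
 h(x) = C1 + Integral(C2*airyai(5^(2/3)*6^(1/3)*x/5) + C3*airybi(5^(2/3)*6^(1/3)*x/5), x)


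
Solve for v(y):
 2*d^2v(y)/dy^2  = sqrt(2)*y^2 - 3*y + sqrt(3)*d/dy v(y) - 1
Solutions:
 v(y) = C1 + C2*exp(sqrt(3)*y/2) - sqrt(6)*y^3/9 - 2*sqrt(2)*y^2/3 + sqrt(3)*y^2/2 - 8*sqrt(6)*y/9 + sqrt(3)*y/3 + 2*y


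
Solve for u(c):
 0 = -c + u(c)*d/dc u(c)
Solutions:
 u(c) = -sqrt(C1 + c^2)
 u(c) = sqrt(C1 + c^2)


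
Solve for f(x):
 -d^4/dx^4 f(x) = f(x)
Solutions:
 f(x) = (C1*sin(sqrt(2)*x/2) + C2*cos(sqrt(2)*x/2))*exp(-sqrt(2)*x/2) + (C3*sin(sqrt(2)*x/2) + C4*cos(sqrt(2)*x/2))*exp(sqrt(2)*x/2)


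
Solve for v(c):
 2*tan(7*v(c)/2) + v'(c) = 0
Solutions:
 v(c) = -2*asin(C1*exp(-7*c))/7 + 2*pi/7
 v(c) = 2*asin(C1*exp(-7*c))/7


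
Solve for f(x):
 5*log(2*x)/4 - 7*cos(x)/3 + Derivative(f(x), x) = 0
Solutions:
 f(x) = C1 - 5*x*log(x)/4 - 5*x*log(2)/4 + 5*x/4 + 7*sin(x)/3


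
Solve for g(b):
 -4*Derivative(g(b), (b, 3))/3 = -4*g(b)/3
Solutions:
 g(b) = C3*exp(b) + (C1*sin(sqrt(3)*b/2) + C2*cos(sqrt(3)*b/2))*exp(-b/2)


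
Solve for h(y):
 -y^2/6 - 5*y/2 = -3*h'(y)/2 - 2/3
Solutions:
 h(y) = C1 + y^3/27 + 5*y^2/6 - 4*y/9


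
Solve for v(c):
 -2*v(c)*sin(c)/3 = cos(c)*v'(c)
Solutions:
 v(c) = C1*cos(c)^(2/3)


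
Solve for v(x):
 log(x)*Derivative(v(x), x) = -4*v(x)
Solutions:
 v(x) = C1*exp(-4*li(x))


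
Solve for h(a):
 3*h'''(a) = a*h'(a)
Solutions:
 h(a) = C1 + Integral(C2*airyai(3^(2/3)*a/3) + C3*airybi(3^(2/3)*a/3), a)


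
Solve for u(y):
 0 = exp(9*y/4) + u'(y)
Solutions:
 u(y) = C1 - 4*exp(9*y/4)/9


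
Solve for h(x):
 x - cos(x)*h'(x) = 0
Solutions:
 h(x) = C1 + Integral(x/cos(x), x)


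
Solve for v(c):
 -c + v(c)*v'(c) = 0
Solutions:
 v(c) = -sqrt(C1 + c^2)
 v(c) = sqrt(C1 + c^2)


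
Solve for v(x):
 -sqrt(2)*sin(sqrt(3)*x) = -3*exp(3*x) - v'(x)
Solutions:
 v(x) = C1 - exp(3*x) - sqrt(6)*cos(sqrt(3)*x)/3


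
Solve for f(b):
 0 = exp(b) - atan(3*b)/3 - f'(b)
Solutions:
 f(b) = C1 - b*atan(3*b)/3 + exp(b) + log(9*b^2 + 1)/18


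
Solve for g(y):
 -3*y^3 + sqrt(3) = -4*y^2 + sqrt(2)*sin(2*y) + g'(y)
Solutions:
 g(y) = C1 - 3*y^4/4 + 4*y^3/3 + sqrt(3)*y + sqrt(2)*cos(2*y)/2


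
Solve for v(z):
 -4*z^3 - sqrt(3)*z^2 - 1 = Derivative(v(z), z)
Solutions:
 v(z) = C1 - z^4 - sqrt(3)*z^3/3 - z


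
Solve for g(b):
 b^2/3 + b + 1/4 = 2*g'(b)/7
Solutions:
 g(b) = C1 + 7*b^3/18 + 7*b^2/4 + 7*b/8


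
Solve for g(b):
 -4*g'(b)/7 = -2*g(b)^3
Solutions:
 g(b) = -sqrt(-1/(C1 + 7*b))
 g(b) = sqrt(-1/(C1 + 7*b))


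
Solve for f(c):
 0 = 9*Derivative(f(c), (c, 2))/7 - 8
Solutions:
 f(c) = C1 + C2*c + 28*c^2/9


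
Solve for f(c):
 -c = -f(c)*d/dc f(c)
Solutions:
 f(c) = -sqrt(C1 + c^2)
 f(c) = sqrt(C1 + c^2)


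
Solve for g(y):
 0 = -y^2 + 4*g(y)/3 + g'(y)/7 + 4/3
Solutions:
 g(y) = C1*exp(-28*y/3) + 3*y^2/4 - 9*y/56 - 1541/1568


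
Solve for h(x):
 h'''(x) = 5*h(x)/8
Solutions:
 h(x) = C3*exp(5^(1/3)*x/2) + (C1*sin(sqrt(3)*5^(1/3)*x/4) + C2*cos(sqrt(3)*5^(1/3)*x/4))*exp(-5^(1/3)*x/4)


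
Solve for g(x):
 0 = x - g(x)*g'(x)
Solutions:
 g(x) = -sqrt(C1 + x^2)
 g(x) = sqrt(C1 + x^2)


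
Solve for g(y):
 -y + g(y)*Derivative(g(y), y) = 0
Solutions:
 g(y) = -sqrt(C1 + y^2)
 g(y) = sqrt(C1 + y^2)


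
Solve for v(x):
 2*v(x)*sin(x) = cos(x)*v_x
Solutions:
 v(x) = C1/cos(x)^2


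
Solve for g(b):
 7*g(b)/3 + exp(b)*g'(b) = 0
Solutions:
 g(b) = C1*exp(7*exp(-b)/3)


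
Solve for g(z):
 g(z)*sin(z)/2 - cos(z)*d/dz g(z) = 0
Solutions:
 g(z) = C1/sqrt(cos(z))


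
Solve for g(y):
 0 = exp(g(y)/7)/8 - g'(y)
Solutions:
 g(y) = 7*log(-1/(C1 + y)) + 7*log(56)


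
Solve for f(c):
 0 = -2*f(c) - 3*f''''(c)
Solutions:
 f(c) = (C1*sin(6^(3/4)*c/6) + C2*cos(6^(3/4)*c/6))*exp(-6^(3/4)*c/6) + (C3*sin(6^(3/4)*c/6) + C4*cos(6^(3/4)*c/6))*exp(6^(3/4)*c/6)


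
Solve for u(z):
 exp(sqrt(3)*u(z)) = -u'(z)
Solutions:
 u(z) = sqrt(3)*(2*log(1/(C1 + z)) - log(3))/6


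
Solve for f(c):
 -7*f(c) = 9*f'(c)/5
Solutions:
 f(c) = C1*exp(-35*c/9)


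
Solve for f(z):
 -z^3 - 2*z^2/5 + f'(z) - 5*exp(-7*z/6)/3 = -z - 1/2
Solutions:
 f(z) = C1 + z^4/4 + 2*z^3/15 - z^2/2 - z/2 - 10*exp(-7*z/6)/7


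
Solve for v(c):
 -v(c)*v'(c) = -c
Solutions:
 v(c) = -sqrt(C1 + c^2)
 v(c) = sqrt(C1 + c^2)


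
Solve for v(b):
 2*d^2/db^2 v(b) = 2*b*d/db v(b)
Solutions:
 v(b) = C1 + C2*erfi(sqrt(2)*b/2)


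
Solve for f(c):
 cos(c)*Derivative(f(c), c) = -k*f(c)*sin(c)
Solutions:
 f(c) = C1*exp(k*log(cos(c)))


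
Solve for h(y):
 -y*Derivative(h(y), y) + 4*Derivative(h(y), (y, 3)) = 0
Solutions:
 h(y) = C1 + Integral(C2*airyai(2^(1/3)*y/2) + C3*airybi(2^(1/3)*y/2), y)


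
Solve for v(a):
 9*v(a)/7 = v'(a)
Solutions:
 v(a) = C1*exp(9*a/7)


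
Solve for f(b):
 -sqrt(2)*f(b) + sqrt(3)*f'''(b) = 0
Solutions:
 f(b) = C3*exp(2^(1/6)*3^(5/6)*b/3) + (C1*sin(2^(1/6)*3^(1/3)*b/2) + C2*cos(2^(1/6)*3^(1/3)*b/2))*exp(-2^(1/6)*3^(5/6)*b/6)


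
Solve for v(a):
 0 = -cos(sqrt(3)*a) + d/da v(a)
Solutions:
 v(a) = C1 + sqrt(3)*sin(sqrt(3)*a)/3


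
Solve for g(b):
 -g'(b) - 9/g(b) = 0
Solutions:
 g(b) = -sqrt(C1 - 18*b)
 g(b) = sqrt(C1 - 18*b)


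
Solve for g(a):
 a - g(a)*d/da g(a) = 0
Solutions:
 g(a) = -sqrt(C1 + a^2)
 g(a) = sqrt(C1 + a^2)


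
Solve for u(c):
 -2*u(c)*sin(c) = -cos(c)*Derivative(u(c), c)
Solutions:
 u(c) = C1/cos(c)^2


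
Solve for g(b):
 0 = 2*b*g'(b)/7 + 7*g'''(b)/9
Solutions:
 g(b) = C1 + Integral(C2*airyai(-126^(1/3)*b/7) + C3*airybi(-126^(1/3)*b/7), b)


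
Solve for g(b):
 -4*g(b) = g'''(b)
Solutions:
 g(b) = C3*exp(-2^(2/3)*b) + (C1*sin(2^(2/3)*sqrt(3)*b/2) + C2*cos(2^(2/3)*sqrt(3)*b/2))*exp(2^(2/3)*b/2)


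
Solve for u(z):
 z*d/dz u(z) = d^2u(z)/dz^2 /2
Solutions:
 u(z) = C1 + C2*erfi(z)


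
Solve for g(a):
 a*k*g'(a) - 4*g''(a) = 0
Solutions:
 g(a) = Piecewise((-sqrt(2)*sqrt(pi)*C1*erf(sqrt(2)*a*sqrt(-k)/4)/sqrt(-k) - C2, (k > 0) | (k < 0)), (-C1*a - C2, True))


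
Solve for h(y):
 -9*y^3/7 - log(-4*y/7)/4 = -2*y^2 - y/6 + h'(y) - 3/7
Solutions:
 h(y) = C1 - 9*y^4/28 + 2*y^3/3 + y^2/12 - y*log(-y)/4 + y*(-14*log(2) + 7*log(7) + 19)/28


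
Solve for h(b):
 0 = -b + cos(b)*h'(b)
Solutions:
 h(b) = C1 + Integral(b/cos(b), b)


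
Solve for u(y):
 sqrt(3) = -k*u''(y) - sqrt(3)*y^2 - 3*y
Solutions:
 u(y) = C1 + C2*y - sqrt(3)*y^4/(12*k) - y^3/(2*k) - sqrt(3)*y^2/(2*k)


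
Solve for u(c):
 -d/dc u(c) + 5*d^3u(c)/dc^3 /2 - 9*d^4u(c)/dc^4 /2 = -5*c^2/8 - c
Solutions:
 u(c) = C1 + C2*exp(c*(25/(27*sqrt(5811) + 2062)^(1/3) + 10 + (27*sqrt(5811) + 2062)^(1/3))/54)*sin(sqrt(3)*c*(-(27*sqrt(5811) + 2062)^(1/3) + 25/(27*sqrt(5811) + 2062)^(1/3))/54) + C3*exp(c*(25/(27*sqrt(5811) + 2062)^(1/3) + 10 + (27*sqrt(5811) + 2062)^(1/3))/54)*cos(sqrt(3)*c*(-(27*sqrt(5811) + 2062)^(1/3) + 25/(27*sqrt(5811) + 2062)^(1/3))/54) + C4*exp(c*(-(27*sqrt(5811) + 2062)^(1/3) - 25/(27*sqrt(5811) + 2062)^(1/3) + 5)/27) + 5*c^3/24 + c^2/2 + 25*c/8


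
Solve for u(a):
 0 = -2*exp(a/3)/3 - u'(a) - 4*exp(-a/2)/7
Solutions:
 u(a) = C1 - 2*exp(a/3) + 8*exp(-a/2)/7


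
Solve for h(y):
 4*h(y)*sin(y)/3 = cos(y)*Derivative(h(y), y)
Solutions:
 h(y) = C1/cos(y)^(4/3)


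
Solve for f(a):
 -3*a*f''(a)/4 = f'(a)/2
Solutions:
 f(a) = C1 + C2*a^(1/3)


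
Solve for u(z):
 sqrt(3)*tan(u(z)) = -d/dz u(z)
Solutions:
 u(z) = pi - asin(C1*exp(-sqrt(3)*z))
 u(z) = asin(C1*exp(-sqrt(3)*z))


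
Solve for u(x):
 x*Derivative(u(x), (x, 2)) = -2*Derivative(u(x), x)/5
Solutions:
 u(x) = C1 + C2*x^(3/5)


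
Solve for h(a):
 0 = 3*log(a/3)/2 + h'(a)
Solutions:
 h(a) = C1 - 3*a*log(a)/2 + 3*a/2 + 3*a*log(3)/2


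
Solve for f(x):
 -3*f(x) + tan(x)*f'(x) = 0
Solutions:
 f(x) = C1*sin(x)^3


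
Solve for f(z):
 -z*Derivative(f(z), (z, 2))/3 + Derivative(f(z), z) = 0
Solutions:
 f(z) = C1 + C2*z^4


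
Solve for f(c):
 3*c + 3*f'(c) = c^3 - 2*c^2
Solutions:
 f(c) = C1 + c^4/12 - 2*c^3/9 - c^2/2


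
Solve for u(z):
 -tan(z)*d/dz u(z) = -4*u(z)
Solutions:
 u(z) = C1*sin(z)^4


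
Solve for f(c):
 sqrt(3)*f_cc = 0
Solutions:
 f(c) = C1 + C2*c


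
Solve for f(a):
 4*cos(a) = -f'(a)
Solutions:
 f(a) = C1 - 4*sin(a)


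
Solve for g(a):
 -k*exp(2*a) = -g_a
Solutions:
 g(a) = C1 + k*exp(2*a)/2


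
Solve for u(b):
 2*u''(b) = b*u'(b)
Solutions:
 u(b) = C1 + C2*erfi(b/2)


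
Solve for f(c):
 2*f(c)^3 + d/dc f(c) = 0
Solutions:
 f(c) = -sqrt(2)*sqrt(-1/(C1 - 2*c))/2
 f(c) = sqrt(2)*sqrt(-1/(C1 - 2*c))/2


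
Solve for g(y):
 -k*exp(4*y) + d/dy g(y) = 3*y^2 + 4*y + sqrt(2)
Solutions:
 g(y) = C1 + k*exp(4*y)/4 + y^3 + 2*y^2 + sqrt(2)*y


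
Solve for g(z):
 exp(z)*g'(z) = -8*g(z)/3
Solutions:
 g(z) = C1*exp(8*exp(-z)/3)


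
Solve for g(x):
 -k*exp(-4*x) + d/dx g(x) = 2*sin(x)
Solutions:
 g(x) = C1 - k*exp(-4*x)/4 - 2*cos(x)


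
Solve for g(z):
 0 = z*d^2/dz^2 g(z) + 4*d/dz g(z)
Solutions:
 g(z) = C1 + C2/z^3


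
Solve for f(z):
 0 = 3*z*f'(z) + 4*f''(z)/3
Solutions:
 f(z) = C1 + C2*erf(3*sqrt(2)*z/4)


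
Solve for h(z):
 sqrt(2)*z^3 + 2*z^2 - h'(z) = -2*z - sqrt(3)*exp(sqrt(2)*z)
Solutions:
 h(z) = C1 + sqrt(2)*z^4/4 + 2*z^3/3 + z^2 + sqrt(6)*exp(sqrt(2)*z)/2


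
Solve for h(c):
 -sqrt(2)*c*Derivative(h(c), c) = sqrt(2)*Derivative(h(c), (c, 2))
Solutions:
 h(c) = C1 + C2*erf(sqrt(2)*c/2)


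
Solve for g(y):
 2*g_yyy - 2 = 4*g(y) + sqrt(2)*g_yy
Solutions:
 g(y) = C1*exp(y*(-18*(sqrt(2)/108 + 1 + sqrt(2)*sqrt(-1 + (sqrt(2) + 108)^2/2)/108)^(1/3) - 1/(sqrt(2)/108 + 1 + sqrt(2)*sqrt(-1 + (sqrt(2) + 108)^2/2)/108)^(1/3) + 6*sqrt(2))/36)*sin(sqrt(3)*y*(-18*(sqrt(2)/108 + 1 + sqrt(2)*sqrt(-1 + 1458*(-2 - sqrt(2)/54)^2)/108)^(1/3) + (sqrt(2)/108 + 1 + sqrt(2)*sqrt(-1 + 1458*(-2 - sqrt(2)/54)^2)/108)^(-1/3))/36) + C2*exp(y*(-18*(sqrt(2)/108 + 1 + sqrt(2)*sqrt(-1 + (sqrt(2) + 108)^2/2)/108)^(1/3) - 1/(sqrt(2)/108 + 1 + sqrt(2)*sqrt(-1 + (sqrt(2) + 108)^2/2)/108)^(1/3) + 6*sqrt(2))/36)*cos(sqrt(3)*y*(-18*(sqrt(2)/108 + 1 + sqrt(2)*sqrt(-1 + 1458*(-2 - sqrt(2)/54)^2)/108)^(1/3) + (sqrt(2)/108 + 1 + sqrt(2)*sqrt(-1 + 1458*(-2 - sqrt(2)/54)^2)/108)^(-1/3))/36) + C3*exp(y*(1/(18*(sqrt(2)/108 + 1 + sqrt(2)*sqrt(-1 + (sqrt(2) + 108)^2/2)/108)^(1/3)) + sqrt(2)/6 + (sqrt(2)/108 + 1 + sqrt(2)*sqrt(-1 + (sqrt(2) + 108)^2/2)/108)^(1/3))) - 1/2


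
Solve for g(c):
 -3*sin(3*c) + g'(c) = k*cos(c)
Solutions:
 g(c) = C1 + k*sin(c) - cos(3*c)


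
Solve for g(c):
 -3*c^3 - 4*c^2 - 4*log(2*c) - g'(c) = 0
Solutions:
 g(c) = C1 - 3*c^4/4 - 4*c^3/3 - 4*c*log(c) - 4*c*log(2) + 4*c


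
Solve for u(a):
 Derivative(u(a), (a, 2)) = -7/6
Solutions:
 u(a) = C1 + C2*a - 7*a^2/12


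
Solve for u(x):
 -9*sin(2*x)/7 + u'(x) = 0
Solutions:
 u(x) = C1 - 9*cos(2*x)/14


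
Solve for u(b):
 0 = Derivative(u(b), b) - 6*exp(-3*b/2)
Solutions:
 u(b) = C1 - 4*exp(-3*b/2)


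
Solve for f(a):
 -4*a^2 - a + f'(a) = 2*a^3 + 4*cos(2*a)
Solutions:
 f(a) = C1 + a^4/2 + 4*a^3/3 + a^2/2 + 2*sin(2*a)


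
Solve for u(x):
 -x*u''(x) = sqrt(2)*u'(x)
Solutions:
 u(x) = C1 + C2*x^(1 - sqrt(2))


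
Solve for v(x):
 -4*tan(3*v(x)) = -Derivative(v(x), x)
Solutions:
 v(x) = -asin(C1*exp(12*x))/3 + pi/3
 v(x) = asin(C1*exp(12*x))/3


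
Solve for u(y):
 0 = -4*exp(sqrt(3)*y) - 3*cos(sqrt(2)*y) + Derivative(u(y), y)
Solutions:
 u(y) = C1 + 4*sqrt(3)*exp(sqrt(3)*y)/3 + 3*sqrt(2)*sin(sqrt(2)*y)/2


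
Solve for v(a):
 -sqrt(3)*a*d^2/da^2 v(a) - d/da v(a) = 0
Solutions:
 v(a) = C1 + C2*a^(1 - sqrt(3)/3)


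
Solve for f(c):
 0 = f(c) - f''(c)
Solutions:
 f(c) = C1*exp(-c) + C2*exp(c)


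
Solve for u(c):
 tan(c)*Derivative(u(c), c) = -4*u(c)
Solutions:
 u(c) = C1/sin(c)^4


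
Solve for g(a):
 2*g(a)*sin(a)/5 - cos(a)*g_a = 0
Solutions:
 g(a) = C1/cos(a)^(2/5)


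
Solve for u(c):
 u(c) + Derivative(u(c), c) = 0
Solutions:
 u(c) = C1*exp(-c)


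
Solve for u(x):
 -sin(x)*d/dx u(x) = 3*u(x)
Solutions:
 u(x) = C1*(cos(x) + 1)^(3/2)/(cos(x) - 1)^(3/2)


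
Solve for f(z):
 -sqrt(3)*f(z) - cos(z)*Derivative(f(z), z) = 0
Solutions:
 f(z) = C1*(sin(z) - 1)^(sqrt(3)/2)/(sin(z) + 1)^(sqrt(3)/2)


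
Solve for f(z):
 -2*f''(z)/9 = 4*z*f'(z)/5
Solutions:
 f(z) = C1 + C2*erf(3*sqrt(5)*z/5)


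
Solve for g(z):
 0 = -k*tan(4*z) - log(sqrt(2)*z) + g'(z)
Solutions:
 g(z) = C1 - k*log(cos(4*z))/4 + z*log(z) - z + z*log(2)/2


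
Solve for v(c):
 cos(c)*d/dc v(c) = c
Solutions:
 v(c) = C1 + Integral(c/cos(c), c)


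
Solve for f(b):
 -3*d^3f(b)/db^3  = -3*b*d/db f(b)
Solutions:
 f(b) = C1 + Integral(C2*airyai(b) + C3*airybi(b), b)


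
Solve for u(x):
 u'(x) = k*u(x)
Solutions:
 u(x) = C1*exp(k*x)


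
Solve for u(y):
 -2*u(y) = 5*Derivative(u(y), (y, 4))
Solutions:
 u(y) = (C1*sin(10^(3/4)*y/10) + C2*cos(10^(3/4)*y/10))*exp(-10^(3/4)*y/10) + (C3*sin(10^(3/4)*y/10) + C4*cos(10^(3/4)*y/10))*exp(10^(3/4)*y/10)


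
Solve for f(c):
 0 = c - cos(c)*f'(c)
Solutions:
 f(c) = C1 + Integral(c/cos(c), c)


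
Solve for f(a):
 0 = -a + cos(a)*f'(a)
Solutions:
 f(a) = C1 + Integral(a/cos(a), a)


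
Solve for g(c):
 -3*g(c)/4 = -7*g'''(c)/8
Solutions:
 g(c) = C3*exp(6^(1/3)*7^(2/3)*c/7) + (C1*sin(2^(1/3)*3^(5/6)*7^(2/3)*c/14) + C2*cos(2^(1/3)*3^(5/6)*7^(2/3)*c/14))*exp(-6^(1/3)*7^(2/3)*c/14)


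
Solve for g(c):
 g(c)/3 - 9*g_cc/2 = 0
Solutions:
 g(c) = C1*exp(-sqrt(6)*c/9) + C2*exp(sqrt(6)*c/9)


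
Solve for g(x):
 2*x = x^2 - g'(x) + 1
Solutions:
 g(x) = C1 + x^3/3 - x^2 + x


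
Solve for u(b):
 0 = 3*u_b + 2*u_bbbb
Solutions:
 u(b) = C1 + C4*exp(-2^(2/3)*3^(1/3)*b/2) + (C2*sin(2^(2/3)*3^(5/6)*b/4) + C3*cos(2^(2/3)*3^(5/6)*b/4))*exp(2^(2/3)*3^(1/3)*b/4)


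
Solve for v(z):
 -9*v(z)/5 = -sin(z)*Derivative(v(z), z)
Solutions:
 v(z) = C1*(cos(z) - 1)^(9/10)/(cos(z) + 1)^(9/10)


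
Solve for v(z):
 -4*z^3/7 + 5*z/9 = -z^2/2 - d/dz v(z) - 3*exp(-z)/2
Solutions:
 v(z) = C1 + z^4/7 - z^3/6 - 5*z^2/18 + 3*exp(-z)/2


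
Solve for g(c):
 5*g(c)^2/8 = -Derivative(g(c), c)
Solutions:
 g(c) = 8/(C1 + 5*c)


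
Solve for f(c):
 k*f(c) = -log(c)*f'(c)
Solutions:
 f(c) = C1*exp(-k*li(c))


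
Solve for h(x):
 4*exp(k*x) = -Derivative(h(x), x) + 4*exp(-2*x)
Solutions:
 h(x) = C1 - 2*exp(-2*x) - 4*exp(k*x)/k


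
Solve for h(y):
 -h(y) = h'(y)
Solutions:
 h(y) = C1*exp(-y)


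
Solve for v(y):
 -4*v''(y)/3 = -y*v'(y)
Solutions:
 v(y) = C1 + C2*erfi(sqrt(6)*y/4)


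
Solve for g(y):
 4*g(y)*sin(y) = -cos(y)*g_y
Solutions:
 g(y) = C1*cos(y)^4


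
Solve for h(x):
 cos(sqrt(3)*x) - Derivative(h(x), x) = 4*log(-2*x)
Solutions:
 h(x) = C1 - 4*x*log(-x) - 4*x*log(2) + 4*x + sqrt(3)*sin(sqrt(3)*x)/3


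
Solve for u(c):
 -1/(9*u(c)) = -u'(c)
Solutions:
 u(c) = -sqrt(C1 + 2*c)/3
 u(c) = sqrt(C1 + 2*c)/3


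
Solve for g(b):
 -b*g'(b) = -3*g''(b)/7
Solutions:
 g(b) = C1 + C2*erfi(sqrt(42)*b/6)


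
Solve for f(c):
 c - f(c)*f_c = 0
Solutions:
 f(c) = -sqrt(C1 + c^2)
 f(c) = sqrt(C1 + c^2)


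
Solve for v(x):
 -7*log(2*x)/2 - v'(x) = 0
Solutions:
 v(x) = C1 - 7*x*log(x)/2 - 7*x*log(2)/2 + 7*x/2


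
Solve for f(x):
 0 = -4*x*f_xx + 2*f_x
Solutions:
 f(x) = C1 + C2*x^(3/2)


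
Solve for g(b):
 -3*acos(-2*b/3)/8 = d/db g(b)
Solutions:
 g(b) = C1 - 3*b*acos(-2*b/3)/8 - 3*sqrt(9 - 4*b^2)/16


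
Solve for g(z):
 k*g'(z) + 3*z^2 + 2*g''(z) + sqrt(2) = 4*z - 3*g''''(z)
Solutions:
 g(z) = C1 + C2*exp(2^(1/3)*z*(-2^(1/3)*(9*k + sqrt(81*k^2 + 32))^(1/3) + 4/(9*k + sqrt(81*k^2 + 32))^(1/3))/6) + C3*exp(2^(1/3)*z*(2^(1/3)*(9*k + sqrt(81*k^2 + 32))^(1/3) - 2^(1/3)*sqrt(3)*I*(9*k + sqrt(81*k^2 + 32))^(1/3) + 16/((-1 + sqrt(3)*I)*(9*k + sqrt(81*k^2 + 32))^(1/3)))/12) + C4*exp(2^(1/3)*z*(2^(1/3)*(9*k + sqrt(81*k^2 + 32))^(1/3) + 2^(1/3)*sqrt(3)*I*(9*k + sqrt(81*k^2 + 32))^(1/3) - 16/((1 + sqrt(3)*I)*(9*k + sqrt(81*k^2 + 32))^(1/3)))/12) - z^3/k + 2*z^2/k - sqrt(2)*z/k + 6*z^2/k^2 - 8*z/k^2 - 24*z/k^3


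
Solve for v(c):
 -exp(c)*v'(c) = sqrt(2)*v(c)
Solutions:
 v(c) = C1*exp(sqrt(2)*exp(-c))


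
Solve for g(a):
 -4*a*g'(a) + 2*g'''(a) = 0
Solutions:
 g(a) = C1 + Integral(C2*airyai(2^(1/3)*a) + C3*airybi(2^(1/3)*a), a)


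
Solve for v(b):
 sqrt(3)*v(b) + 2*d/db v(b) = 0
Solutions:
 v(b) = C1*exp(-sqrt(3)*b/2)


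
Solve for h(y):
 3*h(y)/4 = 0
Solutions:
 h(y) = 0


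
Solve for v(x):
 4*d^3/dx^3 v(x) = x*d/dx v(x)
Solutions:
 v(x) = C1 + Integral(C2*airyai(2^(1/3)*x/2) + C3*airybi(2^(1/3)*x/2), x)


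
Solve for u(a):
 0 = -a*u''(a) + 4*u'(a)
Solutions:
 u(a) = C1 + C2*a^5


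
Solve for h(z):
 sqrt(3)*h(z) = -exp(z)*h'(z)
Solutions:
 h(z) = C1*exp(sqrt(3)*exp(-z))


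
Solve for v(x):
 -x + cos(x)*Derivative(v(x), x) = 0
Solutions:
 v(x) = C1 + Integral(x/cos(x), x)


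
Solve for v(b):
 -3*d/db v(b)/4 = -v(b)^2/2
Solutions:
 v(b) = -3/(C1 + 2*b)


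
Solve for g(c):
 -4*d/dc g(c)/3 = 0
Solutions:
 g(c) = C1


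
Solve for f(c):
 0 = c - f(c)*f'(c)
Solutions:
 f(c) = -sqrt(C1 + c^2)
 f(c) = sqrt(C1 + c^2)


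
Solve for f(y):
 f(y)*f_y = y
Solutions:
 f(y) = -sqrt(C1 + y^2)
 f(y) = sqrt(C1 + y^2)


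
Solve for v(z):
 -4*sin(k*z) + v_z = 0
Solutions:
 v(z) = C1 - 4*cos(k*z)/k


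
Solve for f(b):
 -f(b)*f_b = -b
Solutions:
 f(b) = -sqrt(C1 + b^2)
 f(b) = sqrt(C1 + b^2)


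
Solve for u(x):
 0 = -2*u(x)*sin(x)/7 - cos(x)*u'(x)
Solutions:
 u(x) = C1*cos(x)^(2/7)


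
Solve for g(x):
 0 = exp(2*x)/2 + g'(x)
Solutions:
 g(x) = C1 - exp(2*x)/4


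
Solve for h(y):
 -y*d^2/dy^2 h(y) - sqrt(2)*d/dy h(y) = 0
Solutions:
 h(y) = C1 + C2*y^(1 - sqrt(2))


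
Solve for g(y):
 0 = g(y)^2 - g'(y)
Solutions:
 g(y) = -1/(C1 + y)


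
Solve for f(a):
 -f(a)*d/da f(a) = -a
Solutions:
 f(a) = -sqrt(C1 + a^2)
 f(a) = sqrt(C1 + a^2)


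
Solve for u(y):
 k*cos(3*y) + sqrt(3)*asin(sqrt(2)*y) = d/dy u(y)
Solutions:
 u(y) = C1 + k*sin(3*y)/3 + sqrt(3)*(y*asin(sqrt(2)*y) + sqrt(2)*sqrt(1 - 2*y^2)/2)


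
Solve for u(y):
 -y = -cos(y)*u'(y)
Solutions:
 u(y) = C1 + Integral(y/cos(y), y)


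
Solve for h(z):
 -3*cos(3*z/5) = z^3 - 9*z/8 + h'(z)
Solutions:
 h(z) = C1 - z^4/4 + 9*z^2/16 - 5*sin(3*z/5)


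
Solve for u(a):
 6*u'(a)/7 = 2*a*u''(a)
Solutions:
 u(a) = C1 + C2*a^(10/7)


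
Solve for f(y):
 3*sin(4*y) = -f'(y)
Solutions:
 f(y) = C1 + 3*cos(4*y)/4


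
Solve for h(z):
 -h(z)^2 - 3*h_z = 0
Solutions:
 h(z) = 3/(C1 + z)


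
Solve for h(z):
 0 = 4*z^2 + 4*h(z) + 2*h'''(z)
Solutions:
 h(z) = C3*exp(-2^(1/3)*z) - z^2 + (C1*sin(2^(1/3)*sqrt(3)*z/2) + C2*cos(2^(1/3)*sqrt(3)*z/2))*exp(2^(1/3)*z/2)


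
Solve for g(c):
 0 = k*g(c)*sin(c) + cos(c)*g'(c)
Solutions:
 g(c) = C1*exp(k*log(cos(c)))


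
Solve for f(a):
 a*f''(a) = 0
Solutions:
 f(a) = C1 + C2*a


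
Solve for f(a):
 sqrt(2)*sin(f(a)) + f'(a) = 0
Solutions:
 f(a) = -acos((-C1 - exp(2*sqrt(2)*a))/(C1 - exp(2*sqrt(2)*a))) + 2*pi
 f(a) = acos((-C1 - exp(2*sqrt(2)*a))/(C1 - exp(2*sqrt(2)*a)))


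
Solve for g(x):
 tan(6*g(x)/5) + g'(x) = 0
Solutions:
 g(x) = -5*asin(C1*exp(-6*x/5))/6 + 5*pi/6
 g(x) = 5*asin(C1*exp(-6*x/5))/6


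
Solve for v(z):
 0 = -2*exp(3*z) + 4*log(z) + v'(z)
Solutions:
 v(z) = C1 - 4*z*log(z) + 4*z + 2*exp(3*z)/3


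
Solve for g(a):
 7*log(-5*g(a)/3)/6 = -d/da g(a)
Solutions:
 6*Integral(1/(log(-_y) - log(3) + log(5)), (_y, g(a)))/7 = C1 - a


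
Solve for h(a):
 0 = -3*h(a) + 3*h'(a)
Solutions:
 h(a) = C1*exp(a)


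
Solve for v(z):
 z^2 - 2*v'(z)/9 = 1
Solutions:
 v(z) = C1 + 3*z^3/2 - 9*z/2


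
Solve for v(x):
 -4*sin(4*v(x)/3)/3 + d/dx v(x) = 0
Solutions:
 -4*x/3 + 3*log(cos(4*v(x)/3) - 1)/8 - 3*log(cos(4*v(x)/3) + 1)/8 = C1


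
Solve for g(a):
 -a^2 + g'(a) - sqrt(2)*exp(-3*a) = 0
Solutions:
 g(a) = C1 + a^3/3 - sqrt(2)*exp(-3*a)/3


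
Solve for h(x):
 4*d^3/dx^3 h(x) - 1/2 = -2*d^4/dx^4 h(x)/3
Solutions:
 h(x) = C1 + C2*x + C3*x^2 + C4*exp(-6*x) + x^3/48


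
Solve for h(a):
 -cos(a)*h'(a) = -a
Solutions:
 h(a) = C1 + Integral(a/cos(a), a)


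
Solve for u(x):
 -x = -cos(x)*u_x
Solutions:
 u(x) = C1 + Integral(x/cos(x), x)


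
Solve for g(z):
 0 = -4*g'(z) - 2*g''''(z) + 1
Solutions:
 g(z) = C1 + C4*exp(-2^(1/3)*z) + z/4 + (C2*sin(2^(1/3)*sqrt(3)*z/2) + C3*cos(2^(1/3)*sqrt(3)*z/2))*exp(2^(1/3)*z/2)


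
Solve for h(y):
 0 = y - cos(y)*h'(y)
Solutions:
 h(y) = C1 + Integral(y/cos(y), y)


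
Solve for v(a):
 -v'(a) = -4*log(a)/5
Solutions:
 v(a) = C1 + 4*a*log(a)/5 - 4*a/5


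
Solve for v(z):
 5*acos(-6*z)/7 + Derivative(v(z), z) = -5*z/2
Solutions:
 v(z) = C1 - 5*z^2/4 - 5*z*acos(-6*z)/7 - 5*sqrt(1 - 36*z^2)/42


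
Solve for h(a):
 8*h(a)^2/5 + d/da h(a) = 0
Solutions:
 h(a) = 5/(C1 + 8*a)


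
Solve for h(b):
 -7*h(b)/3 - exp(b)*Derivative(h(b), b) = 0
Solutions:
 h(b) = C1*exp(7*exp(-b)/3)


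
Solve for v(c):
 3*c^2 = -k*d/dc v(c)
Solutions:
 v(c) = C1 - c^3/k


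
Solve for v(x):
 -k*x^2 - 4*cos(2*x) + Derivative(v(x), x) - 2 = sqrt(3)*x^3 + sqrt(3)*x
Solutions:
 v(x) = C1 + k*x^3/3 + sqrt(3)*x^4/4 + sqrt(3)*x^2/2 + 2*x + 2*sin(2*x)


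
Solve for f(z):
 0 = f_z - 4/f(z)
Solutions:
 f(z) = -sqrt(C1 + 8*z)
 f(z) = sqrt(C1 + 8*z)


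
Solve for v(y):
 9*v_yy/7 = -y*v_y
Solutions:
 v(y) = C1 + C2*erf(sqrt(14)*y/6)


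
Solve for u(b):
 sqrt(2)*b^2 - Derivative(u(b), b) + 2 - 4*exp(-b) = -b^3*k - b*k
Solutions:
 u(b) = C1 + b^4*k/4 + sqrt(2)*b^3/3 + b^2*k/2 + 2*b + 4*exp(-b)


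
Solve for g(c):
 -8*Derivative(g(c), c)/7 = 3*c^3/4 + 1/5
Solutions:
 g(c) = C1 - 21*c^4/128 - 7*c/40


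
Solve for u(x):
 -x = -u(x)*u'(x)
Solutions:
 u(x) = -sqrt(C1 + x^2)
 u(x) = sqrt(C1 + x^2)


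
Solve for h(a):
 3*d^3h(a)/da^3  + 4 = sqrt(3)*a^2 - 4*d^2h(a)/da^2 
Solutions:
 h(a) = C1 + C2*a + C3*exp(-4*a/3) + sqrt(3)*a^4/48 - sqrt(3)*a^3/16 + a^2*(-32 + 9*sqrt(3))/64


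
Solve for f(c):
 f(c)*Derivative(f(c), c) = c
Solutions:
 f(c) = -sqrt(C1 + c^2)
 f(c) = sqrt(C1 + c^2)


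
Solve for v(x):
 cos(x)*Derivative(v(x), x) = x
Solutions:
 v(x) = C1 + Integral(x/cos(x), x)


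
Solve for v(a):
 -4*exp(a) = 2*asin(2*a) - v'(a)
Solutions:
 v(a) = C1 + 2*a*asin(2*a) + sqrt(1 - 4*a^2) + 4*exp(a)


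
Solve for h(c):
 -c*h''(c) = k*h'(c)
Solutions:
 h(c) = C1 + c^(1 - re(k))*(C2*sin(log(c)*Abs(im(k))) + C3*cos(log(c)*im(k)))


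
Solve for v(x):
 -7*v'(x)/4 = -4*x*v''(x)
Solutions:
 v(x) = C1 + C2*x^(23/16)


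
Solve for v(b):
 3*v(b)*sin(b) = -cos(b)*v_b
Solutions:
 v(b) = C1*cos(b)^3


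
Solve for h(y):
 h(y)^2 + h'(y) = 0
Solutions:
 h(y) = 1/(C1 + y)


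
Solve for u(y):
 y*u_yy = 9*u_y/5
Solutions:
 u(y) = C1 + C2*y^(14/5)


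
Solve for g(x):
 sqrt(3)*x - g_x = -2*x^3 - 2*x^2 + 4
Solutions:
 g(x) = C1 + x^4/2 + 2*x^3/3 + sqrt(3)*x^2/2 - 4*x


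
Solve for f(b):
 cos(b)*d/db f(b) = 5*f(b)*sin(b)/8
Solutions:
 f(b) = C1/cos(b)^(5/8)


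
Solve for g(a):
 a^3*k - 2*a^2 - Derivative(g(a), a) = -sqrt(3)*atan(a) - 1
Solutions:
 g(a) = C1 + a^4*k/4 - 2*a^3/3 + a + sqrt(3)*(a*atan(a) - log(a^2 + 1)/2)


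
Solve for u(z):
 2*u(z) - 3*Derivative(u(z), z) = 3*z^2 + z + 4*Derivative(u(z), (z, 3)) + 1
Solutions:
 u(z) = C3*exp(z/2) + 3*z^2/2 + 5*z + (C1*sin(sqrt(15)*z/4) + C2*cos(sqrt(15)*z/4))*exp(-z/4) + 8


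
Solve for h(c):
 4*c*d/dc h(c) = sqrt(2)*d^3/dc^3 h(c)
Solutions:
 h(c) = C1 + Integral(C2*airyai(sqrt(2)*c) + C3*airybi(sqrt(2)*c), c)


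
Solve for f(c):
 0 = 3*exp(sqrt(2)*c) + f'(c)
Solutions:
 f(c) = C1 - 3*sqrt(2)*exp(sqrt(2)*c)/2


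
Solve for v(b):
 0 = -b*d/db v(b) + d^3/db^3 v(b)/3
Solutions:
 v(b) = C1 + Integral(C2*airyai(3^(1/3)*b) + C3*airybi(3^(1/3)*b), b)


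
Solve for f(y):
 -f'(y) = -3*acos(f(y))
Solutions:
 Integral(1/acos(_y), (_y, f(y))) = C1 + 3*y


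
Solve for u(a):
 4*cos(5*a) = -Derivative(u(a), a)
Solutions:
 u(a) = C1 - 4*sin(5*a)/5


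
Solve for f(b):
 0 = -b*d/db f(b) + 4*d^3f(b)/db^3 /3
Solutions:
 f(b) = C1 + Integral(C2*airyai(6^(1/3)*b/2) + C3*airybi(6^(1/3)*b/2), b)


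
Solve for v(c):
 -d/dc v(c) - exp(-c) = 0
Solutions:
 v(c) = C1 + exp(-c)


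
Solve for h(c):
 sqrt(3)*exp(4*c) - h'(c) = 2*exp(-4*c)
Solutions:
 h(c) = C1 + sqrt(3)*exp(4*c)/4 + exp(-4*c)/2


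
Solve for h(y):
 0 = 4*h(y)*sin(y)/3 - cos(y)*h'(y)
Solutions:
 h(y) = C1/cos(y)^(4/3)


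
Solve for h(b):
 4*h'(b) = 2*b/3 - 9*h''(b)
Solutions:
 h(b) = C1 + C2*exp(-4*b/9) + b^2/12 - 3*b/8


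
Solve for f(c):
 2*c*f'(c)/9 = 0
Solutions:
 f(c) = C1


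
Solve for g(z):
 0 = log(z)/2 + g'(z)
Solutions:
 g(z) = C1 - z*log(z)/2 + z/2


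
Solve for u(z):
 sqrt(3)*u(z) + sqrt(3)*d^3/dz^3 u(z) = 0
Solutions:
 u(z) = C3*exp(-z) + (C1*sin(sqrt(3)*z/2) + C2*cos(sqrt(3)*z/2))*exp(z/2)


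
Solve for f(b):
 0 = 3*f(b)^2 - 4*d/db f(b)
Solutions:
 f(b) = -4/(C1 + 3*b)


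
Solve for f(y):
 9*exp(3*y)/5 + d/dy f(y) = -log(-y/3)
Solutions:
 f(y) = C1 - y*log(-y) + y*(1 + log(3)) - 3*exp(3*y)/5


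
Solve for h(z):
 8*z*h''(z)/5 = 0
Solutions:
 h(z) = C1 + C2*z


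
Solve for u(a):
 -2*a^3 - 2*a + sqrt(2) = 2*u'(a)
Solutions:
 u(a) = C1 - a^4/4 - a^2/2 + sqrt(2)*a/2


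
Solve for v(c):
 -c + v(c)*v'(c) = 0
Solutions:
 v(c) = -sqrt(C1 + c^2)
 v(c) = sqrt(C1 + c^2)


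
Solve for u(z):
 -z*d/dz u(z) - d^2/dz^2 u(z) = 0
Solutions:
 u(z) = C1 + C2*erf(sqrt(2)*z/2)


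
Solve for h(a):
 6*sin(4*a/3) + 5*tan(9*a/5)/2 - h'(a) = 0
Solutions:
 h(a) = C1 - 25*log(cos(9*a/5))/18 - 9*cos(4*a/3)/2


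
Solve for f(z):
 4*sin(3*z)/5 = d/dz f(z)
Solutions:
 f(z) = C1 - 4*cos(3*z)/15


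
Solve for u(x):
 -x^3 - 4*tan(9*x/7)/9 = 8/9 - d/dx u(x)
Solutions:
 u(x) = C1 + x^4/4 + 8*x/9 - 28*log(cos(9*x/7))/81


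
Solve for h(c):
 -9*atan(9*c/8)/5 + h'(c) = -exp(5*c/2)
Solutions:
 h(c) = C1 + 9*c*atan(9*c/8)/5 - 2*exp(5*c/2)/5 - 4*log(81*c^2 + 64)/5


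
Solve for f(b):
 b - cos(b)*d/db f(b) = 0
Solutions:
 f(b) = C1 + Integral(b/cos(b), b)


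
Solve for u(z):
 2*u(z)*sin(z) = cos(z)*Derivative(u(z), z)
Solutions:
 u(z) = C1/cos(z)^2


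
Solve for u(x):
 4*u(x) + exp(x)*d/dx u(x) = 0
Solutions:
 u(x) = C1*exp(4*exp(-x))


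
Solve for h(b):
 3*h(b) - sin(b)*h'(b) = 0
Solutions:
 h(b) = C1*(cos(b) - 1)^(3/2)/(cos(b) + 1)^(3/2)


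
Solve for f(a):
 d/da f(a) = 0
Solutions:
 f(a) = C1


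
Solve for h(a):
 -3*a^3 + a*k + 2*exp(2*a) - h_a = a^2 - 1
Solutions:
 h(a) = C1 - 3*a^4/4 - a^3/3 + a^2*k/2 + a + exp(2*a)


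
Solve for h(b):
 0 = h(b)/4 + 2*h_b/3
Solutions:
 h(b) = C1*exp(-3*b/8)


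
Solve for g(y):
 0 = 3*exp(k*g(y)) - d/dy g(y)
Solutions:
 g(y) = Piecewise((log(-1/(C1*k + 3*k*y))/k, Ne(k, 0)), (nan, True))
 g(y) = Piecewise((C1 + 3*y, Eq(k, 0)), (nan, True))


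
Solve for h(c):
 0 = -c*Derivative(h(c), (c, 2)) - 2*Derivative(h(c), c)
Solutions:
 h(c) = C1 + C2/c


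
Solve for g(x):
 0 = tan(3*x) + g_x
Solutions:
 g(x) = C1 + log(cos(3*x))/3


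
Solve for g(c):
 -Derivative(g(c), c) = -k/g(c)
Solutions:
 g(c) = -sqrt(C1 + 2*c*k)
 g(c) = sqrt(C1 + 2*c*k)


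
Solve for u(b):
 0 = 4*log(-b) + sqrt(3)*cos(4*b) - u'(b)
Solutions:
 u(b) = C1 + 4*b*log(-b) - 4*b + sqrt(3)*sin(4*b)/4


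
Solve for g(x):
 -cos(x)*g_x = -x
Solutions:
 g(x) = C1 + Integral(x/cos(x), x)


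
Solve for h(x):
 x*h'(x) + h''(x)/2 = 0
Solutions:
 h(x) = C1 + C2*erf(x)


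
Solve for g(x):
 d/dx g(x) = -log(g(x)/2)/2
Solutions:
 -2*Integral(1/(-log(_y) + log(2)), (_y, g(x))) = C1 - x


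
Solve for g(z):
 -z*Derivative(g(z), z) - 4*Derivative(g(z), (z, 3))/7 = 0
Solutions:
 g(z) = C1 + Integral(C2*airyai(-14^(1/3)*z/2) + C3*airybi(-14^(1/3)*z/2), z)


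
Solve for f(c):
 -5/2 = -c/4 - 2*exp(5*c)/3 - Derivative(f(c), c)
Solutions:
 f(c) = C1 - c^2/8 + 5*c/2 - 2*exp(5*c)/15


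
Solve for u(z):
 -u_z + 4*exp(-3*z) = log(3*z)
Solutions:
 u(z) = C1 - z*log(z) + z*(1 - log(3)) - 4*exp(-3*z)/3


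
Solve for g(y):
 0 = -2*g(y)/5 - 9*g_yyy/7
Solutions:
 g(y) = C3*exp(-1050^(1/3)*y/15) + (C1*sin(3^(5/6)*350^(1/3)*y/30) + C2*cos(3^(5/6)*350^(1/3)*y/30))*exp(1050^(1/3)*y/30)


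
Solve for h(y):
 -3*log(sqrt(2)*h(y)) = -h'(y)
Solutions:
 -2*Integral(1/(2*log(_y) + log(2)), (_y, h(y)))/3 = C1 - y


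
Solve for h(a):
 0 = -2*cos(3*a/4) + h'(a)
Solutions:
 h(a) = C1 + 8*sin(3*a/4)/3


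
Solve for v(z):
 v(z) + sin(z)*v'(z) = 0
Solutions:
 v(z) = C1*sqrt(cos(z) + 1)/sqrt(cos(z) - 1)


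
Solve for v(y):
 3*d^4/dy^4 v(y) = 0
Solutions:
 v(y) = C1 + C2*y + C3*y^2 + C4*y^3


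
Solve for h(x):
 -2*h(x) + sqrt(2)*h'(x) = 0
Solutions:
 h(x) = C1*exp(sqrt(2)*x)


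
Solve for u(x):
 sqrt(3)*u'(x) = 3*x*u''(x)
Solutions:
 u(x) = C1 + C2*x^(sqrt(3)/3 + 1)


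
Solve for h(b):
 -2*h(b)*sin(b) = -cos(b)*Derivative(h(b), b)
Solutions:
 h(b) = C1/cos(b)^2


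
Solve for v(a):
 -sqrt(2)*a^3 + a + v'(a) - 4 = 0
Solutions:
 v(a) = C1 + sqrt(2)*a^4/4 - a^2/2 + 4*a


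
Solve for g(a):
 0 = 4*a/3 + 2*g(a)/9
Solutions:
 g(a) = -6*a


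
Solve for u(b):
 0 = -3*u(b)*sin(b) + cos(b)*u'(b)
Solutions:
 u(b) = C1/cos(b)^3


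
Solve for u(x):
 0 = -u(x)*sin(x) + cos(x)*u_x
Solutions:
 u(x) = C1/cos(x)


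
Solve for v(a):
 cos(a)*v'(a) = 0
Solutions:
 v(a) = C1


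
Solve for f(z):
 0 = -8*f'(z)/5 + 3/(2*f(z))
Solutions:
 f(z) = -sqrt(C1 + 30*z)/4
 f(z) = sqrt(C1 + 30*z)/4


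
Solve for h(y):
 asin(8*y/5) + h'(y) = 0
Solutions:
 h(y) = C1 - y*asin(8*y/5) - sqrt(25 - 64*y^2)/8


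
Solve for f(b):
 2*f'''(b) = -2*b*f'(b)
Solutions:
 f(b) = C1 + Integral(C2*airyai(-b) + C3*airybi(-b), b)


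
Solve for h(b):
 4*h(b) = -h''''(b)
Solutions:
 h(b) = (C1*sin(b) + C2*cos(b))*exp(-b) + (C3*sin(b) + C4*cos(b))*exp(b)


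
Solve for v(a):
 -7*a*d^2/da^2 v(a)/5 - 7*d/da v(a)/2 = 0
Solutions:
 v(a) = C1 + C2/a^(3/2)


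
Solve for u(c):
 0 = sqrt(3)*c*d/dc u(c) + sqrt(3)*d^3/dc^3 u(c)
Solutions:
 u(c) = C1 + Integral(C2*airyai(-c) + C3*airybi(-c), c)


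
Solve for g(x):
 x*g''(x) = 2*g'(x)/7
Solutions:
 g(x) = C1 + C2*x^(9/7)


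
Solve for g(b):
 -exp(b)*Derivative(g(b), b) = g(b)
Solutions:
 g(b) = C1*exp(exp(-b))


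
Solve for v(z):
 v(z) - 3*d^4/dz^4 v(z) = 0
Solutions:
 v(z) = C1*exp(-3^(3/4)*z/3) + C2*exp(3^(3/4)*z/3) + C3*sin(3^(3/4)*z/3) + C4*cos(3^(3/4)*z/3)


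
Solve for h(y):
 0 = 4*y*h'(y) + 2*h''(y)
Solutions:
 h(y) = C1 + C2*erf(y)


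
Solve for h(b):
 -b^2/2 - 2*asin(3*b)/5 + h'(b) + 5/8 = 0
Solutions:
 h(b) = C1 + b^3/6 + 2*b*asin(3*b)/5 - 5*b/8 + 2*sqrt(1 - 9*b^2)/15


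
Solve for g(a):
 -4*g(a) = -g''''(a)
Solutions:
 g(a) = C1*exp(-sqrt(2)*a) + C2*exp(sqrt(2)*a) + C3*sin(sqrt(2)*a) + C4*cos(sqrt(2)*a)


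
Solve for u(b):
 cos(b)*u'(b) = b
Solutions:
 u(b) = C1 + Integral(b/cos(b), b)


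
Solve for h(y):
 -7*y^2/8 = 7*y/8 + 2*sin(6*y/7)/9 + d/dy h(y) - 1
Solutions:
 h(y) = C1 - 7*y^3/24 - 7*y^2/16 + y + 7*cos(6*y/7)/27


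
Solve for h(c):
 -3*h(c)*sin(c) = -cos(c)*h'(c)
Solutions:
 h(c) = C1/cos(c)^3


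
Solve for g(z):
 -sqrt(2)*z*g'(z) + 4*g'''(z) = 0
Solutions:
 g(z) = C1 + Integral(C2*airyai(sqrt(2)*z/2) + C3*airybi(sqrt(2)*z/2), z)


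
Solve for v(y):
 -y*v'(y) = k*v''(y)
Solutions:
 v(y) = C1 + C2*sqrt(k)*erf(sqrt(2)*y*sqrt(1/k)/2)


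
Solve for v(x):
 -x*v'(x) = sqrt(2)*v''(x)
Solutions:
 v(x) = C1 + C2*erf(2^(1/4)*x/2)


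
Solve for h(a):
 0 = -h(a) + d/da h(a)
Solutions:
 h(a) = C1*exp(a)


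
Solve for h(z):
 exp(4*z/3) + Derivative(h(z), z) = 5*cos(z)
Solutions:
 h(z) = C1 - 3*exp(4*z/3)/4 + 5*sin(z)


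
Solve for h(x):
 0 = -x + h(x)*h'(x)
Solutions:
 h(x) = -sqrt(C1 + x^2)
 h(x) = sqrt(C1 + x^2)


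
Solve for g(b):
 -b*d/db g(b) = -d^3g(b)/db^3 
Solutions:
 g(b) = C1 + Integral(C2*airyai(b) + C3*airybi(b), b)


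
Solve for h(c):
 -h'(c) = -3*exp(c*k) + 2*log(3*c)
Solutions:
 h(c) = C1 - 2*c*log(c) + 2*c*(1 - log(3)) + Piecewise((3*exp(c*k)/k, Ne(k, 0)), (3*c, True))


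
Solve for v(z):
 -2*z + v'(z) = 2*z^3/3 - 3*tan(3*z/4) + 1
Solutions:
 v(z) = C1 + z^4/6 + z^2 + z + 4*log(cos(3*z/4))


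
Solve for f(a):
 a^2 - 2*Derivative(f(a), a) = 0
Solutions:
 f(a) = C1 + a^3/6


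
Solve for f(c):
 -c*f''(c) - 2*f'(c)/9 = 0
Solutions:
 f(c) = C1 + C2*c^(7/9)


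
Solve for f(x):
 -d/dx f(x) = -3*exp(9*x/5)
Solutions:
 f(x) = C1 + 5*exp(9*x/5)/3


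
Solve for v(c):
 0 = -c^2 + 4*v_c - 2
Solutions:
 v(c) = C1 + c^3/12 + c/2


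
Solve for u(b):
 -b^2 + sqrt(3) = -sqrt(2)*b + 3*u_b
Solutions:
 u(b) = C1 - b^3/9 + sqrt(2)*b^2/6 + sqrt(3)*b/3


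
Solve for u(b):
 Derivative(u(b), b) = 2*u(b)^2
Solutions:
 u(b) = -1/(C1 + 2*b)


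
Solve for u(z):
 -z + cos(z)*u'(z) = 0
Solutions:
 u(z) = C1 + Integral(z/cos(z), z)


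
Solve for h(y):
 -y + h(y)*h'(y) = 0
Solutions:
 h(y) = -sqrt(C1 + y^2)
 h(y) = sqrt(C1 + y^2)


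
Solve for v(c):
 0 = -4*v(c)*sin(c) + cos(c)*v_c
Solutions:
 v(c) = C1/cos(c)^4
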